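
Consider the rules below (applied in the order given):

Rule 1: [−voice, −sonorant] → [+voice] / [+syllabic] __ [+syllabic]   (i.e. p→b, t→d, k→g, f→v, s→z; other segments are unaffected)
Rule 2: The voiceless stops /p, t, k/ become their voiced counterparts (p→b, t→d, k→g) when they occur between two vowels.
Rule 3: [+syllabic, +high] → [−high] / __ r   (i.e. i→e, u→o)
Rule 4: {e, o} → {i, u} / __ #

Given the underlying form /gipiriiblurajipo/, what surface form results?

giberiiblorajibu

Rule 1 (intervocalic voicing): /p/ is a voiceless obstruent between vowels /i/ and /i/, so it voices to [b]. /p/ is a voiceless obstruent between vowels /i/ and /o/, so it voices to [b]. /gipiriiblurajipo/ → gibiriiblurajibo.
Rule 2 (intervocalic voicing): no segment meets the environment; /gibiriiblurajibo/ is unchanged.
Rule 3 (pre-rhotic lowering): /i/ is a high vowel immediately before /r/, so it lowers to [e]. /u/ is a high vowel immediately before /r/, so it lowers to [o]. /gibiriiblurajibo/ → giberiiblorajibo.
Rule 4 (final vowel raising): /o/ is a mid vowel in word-final position, so it raises to [u]. /giberiiblorajibo/ → giberiiblorajibu.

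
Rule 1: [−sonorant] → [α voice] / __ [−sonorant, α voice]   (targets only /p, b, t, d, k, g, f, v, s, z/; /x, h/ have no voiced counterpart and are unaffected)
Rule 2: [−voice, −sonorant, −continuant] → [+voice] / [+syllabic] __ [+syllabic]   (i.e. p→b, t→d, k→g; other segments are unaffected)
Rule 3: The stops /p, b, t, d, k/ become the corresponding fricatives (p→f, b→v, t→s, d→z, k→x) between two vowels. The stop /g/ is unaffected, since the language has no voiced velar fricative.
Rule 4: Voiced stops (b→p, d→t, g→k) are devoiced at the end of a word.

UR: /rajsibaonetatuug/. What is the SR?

rajsivaonezazuuk

Rule 1 (regressive voicing assimilation): no segment meets the environment; /rajsibaonetatuug/ is unchanged.
Rule 2 (intervocalic voicing): /t/ is a voiceless stop between vowels /e/ and /a/, so it voices to [d]. /t/ is a voiceless stop between vowels /a/ and /u/, so it voices to [d]. /rajsibaonetatuug/ → rajsibaonedaduug.
Rule 3 (intervocalic spirantization): /b/ is a stop between vowels /i/ and /a/, so it spirantizes to the fricative [v]. /d/ is a stop between vowels /e/ and /a/, so it spirantizes to the fricative [z]. /d/ is a stop between vowels /a/ and /u/, so it spirantizes to the fricative [z]. /rajsibaonedaduug/ → rajsivaonezazuug.
Rule 4 (final devoicing): /g/ is a voiced stop in word-final position, so it devoices to [k]. /rajsivaonezazuug/ → rajsivaonezazuuk.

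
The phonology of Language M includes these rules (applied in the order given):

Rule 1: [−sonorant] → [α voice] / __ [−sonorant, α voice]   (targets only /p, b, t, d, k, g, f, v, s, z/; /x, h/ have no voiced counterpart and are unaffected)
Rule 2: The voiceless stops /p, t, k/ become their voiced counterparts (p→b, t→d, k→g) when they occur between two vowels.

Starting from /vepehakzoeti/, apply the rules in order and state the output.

Rule 1 (regressive voicing assimilation): /k/ precedes the voiced obstruent /z/, so it voices to [g] by assimilation. /vepehakzoeti/ → vepehagzoeti.
Rule 2 (intervocalic voicing): /p/ is a voiceless stop between vowels /e/ and /e/, so it voices to [b]. /t/ is a voiceless stop between vowels /e/ and /i/, so it voices to [d]. /vepehagzoeti/ → vebehagzoedi.

vebehagzoedi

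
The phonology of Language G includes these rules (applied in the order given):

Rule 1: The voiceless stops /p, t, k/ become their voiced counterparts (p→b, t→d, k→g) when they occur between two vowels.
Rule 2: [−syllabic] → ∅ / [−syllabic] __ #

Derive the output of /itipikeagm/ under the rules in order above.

idibigeag

Rule 1 (intervocalic voicing): /t/ is a voiceless stop between vowels /i/ and /i/, so it voices to [d]. /p/ is a voiceless stop between vowels /i/ and /i/, so it voices to [b]. /k/ is a voiceless stop between vowels /i/ and /e/, so it voices to [g]. /itipikeagm/ → idibigeagm.
Rule 2 (final cluster simplification): /m/ is the second consonant of a word-final cluster /gm/, so it deletes. /idibigeagm/ → idibigeag.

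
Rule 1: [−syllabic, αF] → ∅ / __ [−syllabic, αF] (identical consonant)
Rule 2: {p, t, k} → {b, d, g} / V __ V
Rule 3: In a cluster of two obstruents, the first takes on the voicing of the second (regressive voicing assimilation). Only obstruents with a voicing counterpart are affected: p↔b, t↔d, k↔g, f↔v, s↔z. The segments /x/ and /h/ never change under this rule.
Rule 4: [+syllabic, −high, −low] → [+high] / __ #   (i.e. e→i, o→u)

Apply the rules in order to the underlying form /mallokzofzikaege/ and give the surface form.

Rule 1 (degemination): /ll/ is a geminate; the first /l/ deletes. /mallokzofzikaege/ → malokzofzikaege.
Rule 2 (intervocalic voicing): /k/ is a voiceless stop between vowels /i/ and /a/, so it voices to [g]. /malokzofzikaege/ → malokzofzigaege.
Rule 3 (regressive voicing assimilation): /k/ precedes the voiced obstruent /z/, so it voices to [g] by assimilation. /f/ precedes the voiced obstruent /z/, so it voices to [v] by assimilation. /malokzofzigaege/ → malogzovzigaege.
Rule 4 (final vowel raising): /e/ is a mid vowel in word-final position, so it raises to [i]. /malogzovzigaege/ → malogzovzigaegi.

malogzovzigaegi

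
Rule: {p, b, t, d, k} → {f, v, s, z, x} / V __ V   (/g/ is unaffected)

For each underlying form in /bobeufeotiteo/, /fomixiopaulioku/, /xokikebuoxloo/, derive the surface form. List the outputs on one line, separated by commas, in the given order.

boveufeosiseo, fomixiofaulioxu, xoxixevuoxloo

/bobeufeotiteo/: /b/ is a stop between vowels /o/ and /e/, so it spirantizes to the fricative [v]. /t/ is a stop between vowels /o/ and /i/, so it spirantizes to the fricative [s]. /t/ is a stop between vowels /i/ and /e/, so it spirantizes to the fricative [s]. → [boveufeosiseo].
/fomixiopaulioku/: /p/ is a stop between vowels /o/ and /a/, so it spirantizes to the fricative [f]. /k/ is a stop between vowels /o/ and /u/, so it spirantizes to the fricative [x]. → [fomixiofaulioxu].
/xokikebuoxloo/: /k/ is a stop between vowels /o/ and /i/, so it spirantizes to the fricative [x]. /k/ is a stop between vowels /i/ and /e/, so it spirantizes to the fricative [x]. /b/ is a stop between vowels /e/ and /u/, so it spirantizes to the fricative [v]. → [xoxixevuoxloo].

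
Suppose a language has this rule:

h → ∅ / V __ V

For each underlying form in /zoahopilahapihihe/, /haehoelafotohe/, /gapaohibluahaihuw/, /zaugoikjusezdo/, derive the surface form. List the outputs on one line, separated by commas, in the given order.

/zoahopilahapihihe/: /h/ occurs between vowels /a/ and /o/, so it deletes. /h/ occurs between vowels /a/ and /a/, so it deletes. /h/ occurs between vowels /i/ and /i/, so it deletes. /h/ occurs between vowels /i/ and /e/, so it deletes. → [zoaopilaapiie].
/haehoelafotohe/: /h/ occurs between vowels /e/ and /o/, so it deletes. /h/ occurs between vowels /o/ and /e/, so it deletes. → [haeoelafotoe].
/gapaohibluahaihuw/: /h/ occurs between vowels /o/ and /i/, so it deletes. /h/ occurs between vowels /a/ and /a/, so it deletes. /h/ occurs between vowels /i/ and /u/, so it deletes. → [gapaoibluaaiuw].
/zaugoikjusezdo/: the rule's environment is not met; surfaces unchanged as [zaugoikjusezdo].

zoaopilaapiie, haeoelafotoe, gapaoibluaaiuw, zaugoikjusezdo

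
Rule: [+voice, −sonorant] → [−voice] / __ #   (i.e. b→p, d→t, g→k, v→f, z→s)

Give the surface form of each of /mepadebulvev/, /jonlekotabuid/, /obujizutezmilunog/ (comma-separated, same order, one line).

mepadebulvef, jonlekotabuit, obujizutezmilunok

/mepadebulvev/: /v/ is a voiced obstruent in word-final position, so it devoices to [f]. → [mepadebulvef].
/jonlekotabuid/: /d/ is a voiced obstruent in word-final position, so it devoices to [t]. → [jonlekotabuit].
/obujizutezmilunog/: /g/ is a voiced obstruent in word-final position, so it devoices to [k]. → [obujizutezmilunok].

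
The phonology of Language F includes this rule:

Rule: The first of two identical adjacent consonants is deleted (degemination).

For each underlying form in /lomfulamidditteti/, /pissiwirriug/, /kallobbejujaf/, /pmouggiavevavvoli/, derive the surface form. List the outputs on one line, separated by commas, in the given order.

/lomfulamidditteti/: /dd/ is a geminate; the first /d/ deletes. /tt/ is a geminate; the first /t/ deletes. → [lomfulamiditeti].
/pissiwirriug/: /ss/ is a geminate; the first /s/ deletes. /rr/ is a geminate; the first /r/ deletes. → [pisiwiriug].
/kallobbejujaf/: /ll/ is a geminate; the first /l/ deletes. /bb/ is a geminate; the first /b/ deletes. → [kalobejujaf].
/pmouggiavevavvoli/: /gg/ is a geminate; the first /g/ deletes. /vv/ is a geminate; the first /v/ deletes. → [pmougiavevavoli].

lomfulamiditeti, pisiwiriug, kalobejujaf, pmougiavevavoli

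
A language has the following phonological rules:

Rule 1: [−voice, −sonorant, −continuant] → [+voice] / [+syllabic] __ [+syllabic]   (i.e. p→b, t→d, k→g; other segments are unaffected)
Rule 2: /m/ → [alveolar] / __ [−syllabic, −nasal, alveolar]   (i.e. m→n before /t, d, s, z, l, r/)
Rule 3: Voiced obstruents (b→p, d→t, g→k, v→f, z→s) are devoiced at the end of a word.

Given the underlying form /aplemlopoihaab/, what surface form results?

Rule 1 (intervocalic voicing): /p/ is a voiceless stop between vowels /o/ and /o/, so it voices to [b]. /aplemlopoihaab/ → aplemloboihaab.
Rule 2 (nasal place assimilation): /m/ precedes the alveolar consonant /l/, so it assimilates in place to [n]. /aplemloboihaab/ → aplenloboihaab.
Rule 3 (final devoicing): /b/ is a voiced obstruent in word-final position, so it devoices to [p]. /aplenloboihaab/ → aplenloboihaap.

aplenloboihaap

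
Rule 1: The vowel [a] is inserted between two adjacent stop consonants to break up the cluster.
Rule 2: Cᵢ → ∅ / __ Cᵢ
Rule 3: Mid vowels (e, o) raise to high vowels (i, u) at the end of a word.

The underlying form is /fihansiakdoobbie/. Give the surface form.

fihansiakadoobabii

Rule 1 (stop-cluster a-epenthesis): /k/ and /d/ form a stop–stop cluster, so [a] is inserted between them. /b/ and /b/ form a stop–stop cluster, so [a] is inserted between them. /fihansiakdoobbie/ → fihansiakadoobabie.
Rule 2 (degemination): no segment meets the environment; /fihansiakadoobabie/ is unchanged.
Rule 3 (final vowel raising): /e/ is a mid vowel in word-final position, so it raises to [i]. /fihansiakadoobabie/ → fihansiakadoobabii.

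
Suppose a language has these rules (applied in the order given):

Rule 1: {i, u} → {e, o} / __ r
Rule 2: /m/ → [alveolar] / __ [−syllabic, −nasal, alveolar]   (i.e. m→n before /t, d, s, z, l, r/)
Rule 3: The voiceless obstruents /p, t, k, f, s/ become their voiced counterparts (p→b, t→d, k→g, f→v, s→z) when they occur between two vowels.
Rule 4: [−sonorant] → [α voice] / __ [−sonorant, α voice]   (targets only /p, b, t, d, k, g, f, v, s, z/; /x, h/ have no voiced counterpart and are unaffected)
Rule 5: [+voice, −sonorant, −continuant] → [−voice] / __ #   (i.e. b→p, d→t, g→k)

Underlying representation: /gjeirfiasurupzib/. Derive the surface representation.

gjeerfiazorubzip

Rule 1 (pre-rhotic lowering): /i/ is a high vowel immediately before /r/, so it lowers to [e]. /u/ is a high vowel immediately before /r/, so it lowers to [o]. /gjeirfiasurupzib/ → gjeerfiasorupzib.
Rule 2 (nasal place assimilation): no segment meets the environment; /gjeerfiasorupzib/ is unchanged.
Rule 3 (intervocalic voicing): /s/ is a voiceless obstruent between vowels /a/ and /o/, so it voices to [z]. /gjeerfiasorupzib/ → gjeerfiazorupzib.
Rule 4 (regressive voicing assimilation): /p/ precedes the voiced obstruent /z/, so it voices to [b] by assimilation. /gjeerfiazorupzib/ → gjeerfiazorubzib.
Rule 5 (final devoicing): /b/ is a voiced stop in word-final position, so it devoices to [p]. /gjeerfiazorubzib/ → gjeerfiazorubzip.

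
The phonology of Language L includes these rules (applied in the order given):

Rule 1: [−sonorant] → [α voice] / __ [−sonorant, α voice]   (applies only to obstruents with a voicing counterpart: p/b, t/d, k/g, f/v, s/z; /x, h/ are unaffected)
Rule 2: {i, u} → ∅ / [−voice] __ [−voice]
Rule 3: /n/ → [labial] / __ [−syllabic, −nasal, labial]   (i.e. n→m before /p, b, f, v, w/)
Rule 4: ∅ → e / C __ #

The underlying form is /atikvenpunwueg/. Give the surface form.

atigvempumwuege

Rule 1 (regressive voicing assimilation): /k/ precedes the voiced obstruent /v/, so it voices to [g] by assimilation. /atikvenpunwueg/ → atigvenpunwueg.
Rule 2 (high vowel syncope): no segment meets the environment; /atigvenpunwueg/ is unchanged.
Rule 3 (nasal place assimilation): /n/ precedes the labial consonant /p/, so it assimilates in place to [m]. /n/ precedes the labial consonant /w/, so it assimilates in place to [m]. /atigvenpunwueg/ → atigvempumwueg.
Rule 4 (final e-epenthesis): the form ends in the consonant /g/, so [e] is inserted word-finally. /atigvempumwueg/ → atigvempumwuege.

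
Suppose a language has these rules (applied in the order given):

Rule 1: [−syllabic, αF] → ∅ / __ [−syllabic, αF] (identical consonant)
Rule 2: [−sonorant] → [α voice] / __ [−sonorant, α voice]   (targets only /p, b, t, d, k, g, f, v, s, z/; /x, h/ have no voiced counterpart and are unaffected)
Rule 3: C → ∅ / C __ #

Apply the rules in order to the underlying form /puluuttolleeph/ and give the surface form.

puluutoleep

Rule 1 (degemination): /tt/ is a geminate; the first /t/ deletes. /ll/ is a geminate; the first /l/ deletes. /puluuttolleeph/ → puluutoleeph.
Rule 2 (regressive voicing assimilation): no segment meets the environment; /puluutoleeph/ is unchanged.
Rule 3 (final cluster simplification): /h/ is the second consonant of a word-final cluster /ph/, so it deletes. /puluutoleeph/ → puluutoleep.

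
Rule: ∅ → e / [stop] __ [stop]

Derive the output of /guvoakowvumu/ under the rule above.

No segment of /guvoakowvumu/ meets the structural description of the rule, so the form surfaces unchanged.

guvoakowvumu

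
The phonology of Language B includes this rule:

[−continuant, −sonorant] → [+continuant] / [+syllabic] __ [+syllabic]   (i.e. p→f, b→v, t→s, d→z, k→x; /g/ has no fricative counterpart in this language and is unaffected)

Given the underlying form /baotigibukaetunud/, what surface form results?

baosigivuxaesunud

Scanning /baotigibukaetunud/: /b/ at position 1 is not in the conditioning environment; /t/ is a stop between vowels /o/ and /i/, so it spirantizes to the fricative [s]; /b/ is a stop between vowels /i/ and /u/, so it spirantizes to the fricative [v]; /k/ is a stop between vowels /u/ and /a/, so it spirantizes to the fricative [x]; /t/ is a stop between vowels /e/ and /u/, so it spirantizes to the fricative [s]; /d/ at position 17 is not in the conditioning environment.
Result: [baosigivuxaesunud].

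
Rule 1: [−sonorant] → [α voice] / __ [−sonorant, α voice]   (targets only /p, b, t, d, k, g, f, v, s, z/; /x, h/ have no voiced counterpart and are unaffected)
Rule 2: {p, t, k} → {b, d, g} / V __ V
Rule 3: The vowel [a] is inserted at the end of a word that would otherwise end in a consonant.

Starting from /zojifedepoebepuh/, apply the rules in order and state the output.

Rule 1 (regressive voicing assimilation): no segment meets the environment; /zojifedepoebepuh/ is unchanged.
Rule 2 (intervocalic voicing): /p/ is a voiceless stop between vowels /e/ and /o/, so it voices to [b]. /p/ is a voiceless stop between vowels /e/ and /u/, so it voices to [b]. /zojifedepoebepuh/ → zojifedeboebebuh.
Rule 3 (final a-epenthesis): the form ends in the consonant /h/, so [a] is inserted word-finally. /zojifedeboebebuh/ → zojifedeboebebuha.

zojifedeboebebuha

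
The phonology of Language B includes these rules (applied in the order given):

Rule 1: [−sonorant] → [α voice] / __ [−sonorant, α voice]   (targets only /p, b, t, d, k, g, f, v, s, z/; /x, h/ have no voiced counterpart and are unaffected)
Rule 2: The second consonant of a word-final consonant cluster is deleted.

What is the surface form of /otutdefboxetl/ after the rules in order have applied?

otuddevboxet

Rule 1 (regressive voicing assimilation): /t/ precedes the voiced obstruent /d/, so it voices to [d] by assimilation. /f/ precedes the voiced obstruent /b/, so it voices to [v] by assimilation. /otutdefboxetl/ → otuddevboxetl.
Rule 2 (final cluster simplification): /l/ is the second consonant of a word-final cluster /tl/, so it deletes. /otuddevboxetl/ → otuddevboxet.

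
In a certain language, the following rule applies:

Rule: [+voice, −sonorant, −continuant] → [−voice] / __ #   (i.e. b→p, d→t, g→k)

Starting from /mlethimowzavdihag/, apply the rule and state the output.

mlethimowzavdihak

Scanning /mlethimowzavdihag/: /d/ at position 13 is not in the conditioning environment; /g/ is a voiced stop in word-final position, so it devoices to [k].
Result: [mlethimowzavdihak].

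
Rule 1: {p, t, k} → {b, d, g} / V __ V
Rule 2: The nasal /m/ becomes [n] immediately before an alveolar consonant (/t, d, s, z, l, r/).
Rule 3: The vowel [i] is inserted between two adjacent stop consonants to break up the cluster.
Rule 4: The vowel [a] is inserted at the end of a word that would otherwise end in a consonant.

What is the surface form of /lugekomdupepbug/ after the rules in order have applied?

Rule 1 (intervocalic voicing): /k/ is a voiceless stop between vowels /e/ and /o/, so it voices to [g]. /p/ is a voiceless stop between vowels /u/ and /e/, so it voices to [b]. /lugekomdupepbug/ → lugegomdubepbug.
Rule 2 (nasal place assimilation): /m/ precedes the alveolar consonant /d/, so it assimilates in place to [n]. /lugegomdubepbug/ → lugegondubepbug.
Rule 3 (stop-cluster i-epenthesis): /p/ and /b/ form a stop–stop cluster, so [i] is inserted between them. /lugegondubepbug/ → lugegondubepibug.
Rule 4 (final a-epenthesis): the form ends in the consonant /g/, so [a] is inserted word-finally. /lugegondubepibug/ → lugegondubepibuga.

lugegondubepibuga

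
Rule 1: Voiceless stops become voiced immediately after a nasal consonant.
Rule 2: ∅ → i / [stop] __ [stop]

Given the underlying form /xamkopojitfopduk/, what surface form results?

Rule 1 (post-nasal voicing): /k/ is a voiceless stop immediately after the nasal /m/, so it voices to [g]. /xamkopojitfopduk/ → xamgopojitfopduk.
Rule 2 (stop-cluster i-epenthesis): /p/ and /d/ form a stop–stop cluster, so [i] is inserted between them. /xamgopojitfopduk/ → xamgopojitfopiduk.

xamgopojitfopiduk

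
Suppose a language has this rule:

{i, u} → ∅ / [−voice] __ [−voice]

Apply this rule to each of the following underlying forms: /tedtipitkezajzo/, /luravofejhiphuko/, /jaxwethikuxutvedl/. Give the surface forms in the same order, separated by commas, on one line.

tedtptkezajzo, luravofejhphko, jaxwethkxtvedl

/tedtipitkezajzo/: /i/ is a high vowel flanked by voiceless consonants /t/ and /p/, so it deletes. /i/ is a high vowel flanked by voiceless consonants /p/ and /t/, so it deletes. → [tedtptkezajzo].
/luravofejhiphuko/: /i/ is a high vowel flanked by voiceless consonants /h/ and /p/, so it deletes. /u/ is a high vowel flanked by voiceless consonants /h/ and /k/, so it deletes. → [luravofejhphko].
/jaxwethikuxutvedl/: /i/ is a high vowel flanked by voiceless consonants /h/ and /k/, so it deletes. /u/ is a high vowel flanked by voiceless consonants /k/ and /x/, so it deletes. /u/ is a high vowel flanked by voiceless consonants /x/ and /t/, so it deletes. → [jaxwethkxtvedl].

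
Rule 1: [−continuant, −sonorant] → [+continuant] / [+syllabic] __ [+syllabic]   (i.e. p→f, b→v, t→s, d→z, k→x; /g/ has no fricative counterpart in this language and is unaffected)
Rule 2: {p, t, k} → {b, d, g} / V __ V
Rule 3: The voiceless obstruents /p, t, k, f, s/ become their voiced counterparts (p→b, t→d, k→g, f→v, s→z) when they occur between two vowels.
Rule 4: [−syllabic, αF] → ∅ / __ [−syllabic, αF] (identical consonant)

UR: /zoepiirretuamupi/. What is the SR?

zoeviirezuamuvi

Rule 1 (intervocalic spirantization): /p/ is a stop between vowels /e/ and /i/, so it spirantizes to the fricative [f]. /t/ is a stop between vowels /e/ and /u/, so it spirantizes to the fricative [s]. /p/ is a stop between vowels /u/ and /i/, so it spirantizes to the fricative [f]. /zoepiirretuamupi/ → zoefiirresuamufi.
Rule 2 (intervocalic voicing): no segment meets the environment; /zoefiirresuamufi/ is unchanged.
Rule 3 (intervocalic voicing): /f/ is a voiceless obstruent between vowels /e/ and /i/, so it voices to [v]. /s/ is a voiceless obstruent between vowels /e/ and /u/, so it voices to [z]. /f/ is a voiceless obstruent between vowels /u/ and /i/, so it voices to [v]. /zoefiirresuamufi/ → zoeviirrezuamuvi.
Rule 4 (degemination): /rr/ is a geminate; the first /r/ deletes. /zoeviirrezuamuvi/ → zoeviirezuamuvi.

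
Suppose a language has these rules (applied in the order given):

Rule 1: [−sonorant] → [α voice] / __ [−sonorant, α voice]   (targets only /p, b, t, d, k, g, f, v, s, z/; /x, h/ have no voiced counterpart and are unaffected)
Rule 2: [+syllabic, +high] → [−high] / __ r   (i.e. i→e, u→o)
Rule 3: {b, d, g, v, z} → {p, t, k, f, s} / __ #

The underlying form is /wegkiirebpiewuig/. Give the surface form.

Rule 1 (regressive voicing assimilation): /g/ precedes the voiceless obstruent /k/, so it devoices to [k] by assimilation. /b/ precedes the voiceless obstruent /p/, so it devoices to [p] by assimilation. /wegkiirebpiewuig/ → wekkiireppiewuig.
Rule 2 (pre-rhotic lowering): /i/ is a high vowel immediately before /r/, so it lowers to [e]. /wekkiireppiewuig/ → wekkiereppiewuig.
Rule 3 (final devoicing): /g/ is a voiced obstruent in word-final position, so it devoices to [k]. /wekkiereppiewuig/ → wekkiereppiewuik.

wekkiereppiewuik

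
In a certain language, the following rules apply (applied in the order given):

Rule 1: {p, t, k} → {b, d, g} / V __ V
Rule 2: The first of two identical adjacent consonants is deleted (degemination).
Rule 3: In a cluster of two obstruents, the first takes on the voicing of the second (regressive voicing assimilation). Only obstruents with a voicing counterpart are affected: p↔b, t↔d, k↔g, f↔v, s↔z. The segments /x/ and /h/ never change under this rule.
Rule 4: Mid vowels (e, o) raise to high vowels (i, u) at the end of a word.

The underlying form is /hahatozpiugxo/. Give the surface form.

hahadospiukxu

Rule 1 (intervocalic voicing): /t/ is a voiceless stop between vowels /a/ and /o/, so it voices to [d]. /hahatozpiugxo/ → hahadozpiugxo.
Rule 2 (degemination): no segment meets the environment; /hahadozpiugxo/ is unchanged.
Rule 3 (regressive voicing assimilation): /z/ precedes the voiceless obstruent /p/, so it devoices to [s] by assimilation. /g/ precedes the voiceless obstruent /x/, so it devoices to [k] by assimilation. /hahadozpiugxo/ → hahadospiukxo.
Rule 4 (final vowel raising): /o/ is a mid vowel in word-final position, so it raises to [u]. /hahadospiukxo/ → hahadospiukxu.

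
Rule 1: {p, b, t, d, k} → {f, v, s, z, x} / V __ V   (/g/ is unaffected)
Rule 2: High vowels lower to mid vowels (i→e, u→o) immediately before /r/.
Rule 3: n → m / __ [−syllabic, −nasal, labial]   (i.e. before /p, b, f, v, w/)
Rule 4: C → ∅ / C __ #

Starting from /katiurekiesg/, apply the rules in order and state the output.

Rule 1 (intervocalic spirantization): /t/ is a stop between vowels /a/ and /i/, so it spirantizes to the fricative [s]. /k/ is a stop between vowels /e/ and /i/, so it spirantizes to the fricative [x]. /katiurekiesg/ → kasiurexiesg.
Rule 2 (pre-rhotic lowering): /u/ is a high vowel immediately before /r/, so it lowers to [o]. /kasiurexiesg/ → kasiorexiesg.
Rule 3 (nasal place assimilation): no segment meets the environment; /kasiorexiesg/ is unchanged.
Rule 4 (final cluster simplification): /g/ is the second consonant of a word-final cluster /sg/, so it deletes. /kasiorexiesg/ → kasiorexies.

kasiorexies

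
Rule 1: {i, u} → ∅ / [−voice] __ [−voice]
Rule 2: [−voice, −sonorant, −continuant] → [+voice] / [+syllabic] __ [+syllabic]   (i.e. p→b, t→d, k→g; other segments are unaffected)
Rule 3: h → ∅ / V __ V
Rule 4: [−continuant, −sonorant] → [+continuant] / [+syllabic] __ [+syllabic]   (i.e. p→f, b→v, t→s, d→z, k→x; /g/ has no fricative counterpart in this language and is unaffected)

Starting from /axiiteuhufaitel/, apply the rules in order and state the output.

axiizeuhfaizel

Rule 1 (high vowel syncope): /u/ is a high vowel flanked by voiceless consonants /h/ and /f/, so it deletes. /axiiteuhufaitel/ → axiiteuhfaitel.
Rule 2 (intervocalic voicing): /t/ is a voiceless stop between vowels /i/ and /e/, so it voices to [d]. /t/ is a voiceless stop between vowels /i/ and /e/, so it voices to [d]. /axiiteuhfaitel/ → axiideuhfaidel.
Rule 3 (intervocalic h-deletion): no segment meets the environment; /axiideuhfaidel/ is unchanged.
Rule 4 (intervocalic spirantization): /d/ is a stop between vowels /i/ and /e/, so it spirantizes to the fricative [z]. /d/ is a stop between vowels /i/ and /e/, so it spirantizes to the fricative [z]. /axiideuhfaidel/ → axiizeuhfaizel.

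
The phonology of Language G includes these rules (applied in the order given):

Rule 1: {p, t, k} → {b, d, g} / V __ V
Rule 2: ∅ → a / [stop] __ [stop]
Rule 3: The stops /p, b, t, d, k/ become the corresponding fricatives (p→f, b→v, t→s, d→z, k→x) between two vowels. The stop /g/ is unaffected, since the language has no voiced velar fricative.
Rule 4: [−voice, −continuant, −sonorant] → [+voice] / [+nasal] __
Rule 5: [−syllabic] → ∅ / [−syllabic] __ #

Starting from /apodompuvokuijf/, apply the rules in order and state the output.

avozombuvoguij

Rule 1 (intervocalic voicing): /p/ is a voiceless stop between vowels /a/ and /o/, so it voices to [b]. /k/ is a voiceless stop between vowels /o/ and /u/, so it voices to [g]. /apodompuvokuijf/ → abodompuvoguijf.
Rule 2 (stop-cluster a-epenthesis): no segment meets the environment; /abodompuvoguijf/ is unchanged.
Rule 3 (intervocalic spirantization): /b/ is a stop between vowels /a/ and /o/, so it spirantizes to the fricative [v]. /d/ is a stop between vowels /o/ and /o/, so it spirantizes to the fricative [z]. /abodompuvoguijf/ → avozompuvoguijf.
Rule 4 (post-nasal voicing): /p/ is a voiceless stop immediately after the nasal /m/, so it voices to [b]. /avozompuvoguijf/ → avozombuvoguijf.
Rule 5 (final cluster simplification): /f/ is the second consonant of a word-final cluster /jf/, so it deletes. /avozombuvoguijf/ → avozombuvoguij.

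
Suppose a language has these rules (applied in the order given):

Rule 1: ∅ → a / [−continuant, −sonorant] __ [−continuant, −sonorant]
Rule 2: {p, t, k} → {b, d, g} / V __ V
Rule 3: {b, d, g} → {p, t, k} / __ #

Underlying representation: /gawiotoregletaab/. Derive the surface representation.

gawiodoregledaap

Rule 1 (stop-cluster a-epenthesis): no segment meets the environment; /gawiotoregletaab/ is unchanged.
Rule 2 (intervocalic voicing): /t/ is a voiceless stop between vowels /o/ and /o/, so it voices to [d]. /t/ is a voiceless stop between vowels /e/ and /a/, so it voices to [d]. /gawiotoregletaab/ → gawiodoregledaab.
Rule 3 (final devoicing): /b/ is a voiced stop in word-final position, so it devoices to [p]. /gawiodoregledaab/ → gawiodoregledaap.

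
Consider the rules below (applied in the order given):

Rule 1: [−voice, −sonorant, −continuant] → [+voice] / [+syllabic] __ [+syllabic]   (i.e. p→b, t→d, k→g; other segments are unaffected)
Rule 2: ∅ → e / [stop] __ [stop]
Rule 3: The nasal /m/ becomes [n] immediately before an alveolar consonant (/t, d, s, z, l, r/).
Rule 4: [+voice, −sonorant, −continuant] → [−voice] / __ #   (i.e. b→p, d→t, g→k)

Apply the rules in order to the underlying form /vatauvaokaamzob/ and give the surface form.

vadauvaogaanzop

Rule 1 (intervocalic voicing): /t/ is a voiceless stop between vowels /a/ and /a/, so it voices to [d]. /k/ is a voiceless stop between vowels /o/ and /a/, so it voices to [g]. /vatauvaokaamzob/ → vadauvaogaamzob.
Rule 2 (stop-cluster e-epenthesis): no segment meets the environment; /vadauvaogaamzob/ is unchanged.
Rule 3 (nasal place assimilation): /m/ precedes the alveolar consonant /z/, so it assimilates in place to [n]. /vadauvaogaamzob/ → vadauvaogaanzob.
Rule 4 (final devoicing): /b/ is a voiced stop in word-final position, so it devoices to [p]. /vadauvaogaanzob/ → vadauvaogaanzop.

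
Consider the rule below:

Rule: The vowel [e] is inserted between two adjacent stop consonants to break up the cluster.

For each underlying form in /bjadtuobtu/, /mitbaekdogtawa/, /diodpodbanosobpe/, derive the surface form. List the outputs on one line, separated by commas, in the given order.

bjadetuobetu, mitebaekedogetawa, diodepodebanosobepe

/bjadtuobtu/: /d/ and /t/ form a stop–stop cluster, so [e] is inserted between them. /b/ and /t/ form a stop–stop cluster, so [e] is inserted between them. → [bjadetuobetu].
/mitbaekdogtawa/: /t/ and /b/ form a stop–stop cluster, so [e] is inserted between them. /k/ and /d/ form a stop–stop cluster, so [e] is inserted between them. /g/ and /t/ form a stop–stop cluster, so [e] is inserted between them. → [mitebaekedogetawa].
/diodpodbanosobpe/: /d/ and /p/ form a stop–stop cluster, so [e] is inserted between them. /d/ and /b/ form a stop–stop cluster, so [e] is inserted between them. /b/ and /p/ form a stop–stop cluster, so [e] is inserted between them. → [diodepodebanosobepe].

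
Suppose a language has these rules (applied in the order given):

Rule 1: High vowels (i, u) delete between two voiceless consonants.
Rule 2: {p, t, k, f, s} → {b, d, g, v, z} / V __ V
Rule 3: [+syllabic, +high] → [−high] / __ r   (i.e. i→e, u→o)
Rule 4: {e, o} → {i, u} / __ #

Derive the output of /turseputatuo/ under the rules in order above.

Rule 1 (high vowel syncope): /u/ is a high vowel flanked by voiceless consonants /p/ and /t/, so it deletes. /turseputatuo/ → turseptatuo.
Rule 2 (intervocalic voicing): /t/ is a voiceless obstruent between vowels /a/ and /u/, so it voices to [d]. /turseptatuo/ → turseptaduo.
Rule 3 (pre-rhotic lowering): /u/ is a high vowel immediately before /r/, so it lowers to [o]. /turseptaduo/ → torseptaduo.
Rule 4 (final vowel raising): /o/ is a mid vowel in word-final position, so it raises to [u]. /torseptaduo/ → torseptaduu.

torseptaduu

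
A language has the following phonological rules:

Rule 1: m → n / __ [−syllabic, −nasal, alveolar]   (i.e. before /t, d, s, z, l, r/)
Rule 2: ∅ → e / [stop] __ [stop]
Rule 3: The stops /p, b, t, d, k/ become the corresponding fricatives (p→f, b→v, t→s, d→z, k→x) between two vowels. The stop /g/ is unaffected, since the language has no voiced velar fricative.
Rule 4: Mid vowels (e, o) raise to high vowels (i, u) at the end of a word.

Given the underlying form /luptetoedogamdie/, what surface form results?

Rule 1 (nasal place assimilation): /m/ precedes the alveolar consonant /d/, so it assimilates in place to [n]. /luptetoedogamdie/ → luptetoedogandie.
Rule 2 (stop-cluster e-epenthesis): /p/ and /t/ form a stop–stop cluster, so [e] is inserted between them. /luptetoedogandie/ → lupetetoedogandie.
Rule 3 (intervocalic spirantization): /p/ is a stop between vowels /u/ and /e/, so it spirantizes to the fricative [f]. /t/ is a stop between vowels /e/ and /e/, so it spirantizes to the fricative [s]. /t/ is a stop between vowels /e/ and /o/, so it spirantizes to the fricative [s]. /d/ is a stop between vowels /e/ and /o/, so it spirantizes to the fricative [z]. /lupetetoedogandie/ → lufesesoezogandie.
Rule 4 (final vowel raising): /e/ is a mid vowel in word-final position, so it raises to [i]. /lufesesoezogandie/ → lufesesoezogandii.

lufesesoezogandii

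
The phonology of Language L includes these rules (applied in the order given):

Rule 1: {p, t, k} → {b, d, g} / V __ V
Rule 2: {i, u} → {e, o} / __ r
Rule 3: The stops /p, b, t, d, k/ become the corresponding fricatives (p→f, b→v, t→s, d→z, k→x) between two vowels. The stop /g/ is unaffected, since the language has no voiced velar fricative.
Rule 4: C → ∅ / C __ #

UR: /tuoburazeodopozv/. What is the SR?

tuovorazeozovoz

Rule 1 (intervocalic voicing): /p/ is a voiceless stop between vowels /o/ and /o/, so it voices to [b]. /tuoburazeodopozv/ → tuoburazeodobozv.
Rule 2 (pre-rhotic lowering): /u/ is a high vowel immediately before /r/, so it lowers to [o]. /tuoburazeodobozv/ → tuoborazeodobozv.
Rule 3 (intervocalic spirantization): /b/ is a stop between vowels /o/ and /o/, so it spirantizes to the fricative [v]. /d/ is a stop between vowels /o/ and /o/, so it spirantizes to the fricative [z]. /b/ is a stop between vowels /o/ and /o/, so it spirantizes to the fricative [v]. /tuoborazeodobozv/ → tuovorazeozovozv.
Rule 4 (final cluster simplification): /v/ is the second consonant of a word-final cluster /zv/, so it deletes. /tuovorazeozovozv/ → tuovorazeozovoz.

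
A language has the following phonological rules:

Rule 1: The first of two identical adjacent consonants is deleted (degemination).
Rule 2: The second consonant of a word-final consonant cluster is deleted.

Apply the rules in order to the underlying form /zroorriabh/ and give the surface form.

zrooriab

Rule 1 (degemination): /rr/ is a geminate; the first /r/ deletes. /zroorriabh/ → zrooriabh.
Rule 2 (final cluster simplification): /h/ is the second consonant of a word-final cluster /bh/, so it deletes. /zrooriabh/ → zrooriab.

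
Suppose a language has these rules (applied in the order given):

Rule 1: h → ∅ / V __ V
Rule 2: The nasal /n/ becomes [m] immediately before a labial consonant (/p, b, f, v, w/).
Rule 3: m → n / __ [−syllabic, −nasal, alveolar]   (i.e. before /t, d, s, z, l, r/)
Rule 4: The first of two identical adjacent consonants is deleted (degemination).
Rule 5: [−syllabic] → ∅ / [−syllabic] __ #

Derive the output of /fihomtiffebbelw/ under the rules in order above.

Rule 1 (intervocalic h-deletion): /h/ occurs between vowels /i/ and /o/, so it deletes. /fihomtiffebbelw/ → fiomtiffebbelw.
Rule 2 (nasal place assimilation): no segment meets the environment; /fiomtiffebbelw/ is unchanged.
Rule 3 (nasal place assimilation): /m/ precedes the alveolar consonant /t/, so it assimilates in place to [n]. /fiomtiffebbelw/ → fiontiffebbelw.
Rule 4 (degemination): /ff/ is a geminate; the first /f/ deletes. /bb/ is a geminate; the first /b/ deletes. /fiontiffebbelw/ → fiontifebelw.
Rule 5 (final cluster simplification): /w/ is the second consonant of a word-final cluster /lw/, so it deletes. /fiontifebelw/ → fiontifebel.

fiontifebel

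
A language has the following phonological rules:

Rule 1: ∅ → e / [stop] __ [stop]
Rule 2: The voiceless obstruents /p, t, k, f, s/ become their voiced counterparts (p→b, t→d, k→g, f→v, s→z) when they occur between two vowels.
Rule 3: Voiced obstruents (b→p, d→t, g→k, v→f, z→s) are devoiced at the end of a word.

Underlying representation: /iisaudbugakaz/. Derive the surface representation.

Rule 1 (stop-cluster e-epenthesis): /d/ and /b/ form a stop–stop cluster, so [e] is inserted between them. /iisaudbugakaz/ → iisaudebugakaz.
Rule 2 (intervocalic voicing): /s/ is a voiceless obstruent between vowels /i/ and /a/, so it voices to [z]. /k/ is a voiceless obstruent between vowels /a/ and /a/, so it voices to [g]. /iisaudebugakaz/ → iizaudebugagaz.
Rule 3 (final devoicing): /z/ is a voiced obstruent in word-final position, so it devoices to [s]. /iizaudebugagaz/ → iizaudebugagas.

iizaudebugagas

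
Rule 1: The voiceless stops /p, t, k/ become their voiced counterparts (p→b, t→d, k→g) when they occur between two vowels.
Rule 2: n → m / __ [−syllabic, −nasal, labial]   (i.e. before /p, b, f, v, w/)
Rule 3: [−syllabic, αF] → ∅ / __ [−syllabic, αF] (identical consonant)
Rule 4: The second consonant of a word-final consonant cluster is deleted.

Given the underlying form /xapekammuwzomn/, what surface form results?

xabegamuwzom

Rule 1 (intervocalic voicing): /p/ is a voiceless stop between vowels /a/ and /e/, so it voices to [b]. /k/ is a voiceless stop between vowels /e/ and /a/, so it voices to [g]. /xapekammuwzomn/ → xabegammuwzomn.
Rule 2 (nasal place assimilation): no segment meets the environment; /xabegammuwzomn/ is unchanged.
Rule 3 (degemination): /mm/ is a geminate; the first /m/ deletes. /xabegammuwzomn/ → xabegamuwzomn.
Rule 4 (final cluster simplification): /n/ is the second consonant of a word-final cluster /mn/, so it deletes. /xabegamuwzomn/ → xabegamuwzom.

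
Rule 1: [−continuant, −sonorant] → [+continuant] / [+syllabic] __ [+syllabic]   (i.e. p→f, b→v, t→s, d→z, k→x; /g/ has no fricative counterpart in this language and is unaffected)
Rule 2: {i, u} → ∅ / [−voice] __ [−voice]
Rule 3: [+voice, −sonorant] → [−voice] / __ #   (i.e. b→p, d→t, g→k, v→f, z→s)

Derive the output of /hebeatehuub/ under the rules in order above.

Rule 1 (intervocalic spirantization): /b/ is a stop between vowels /e/ and /e/, so it spirantizes to the fricative [v]. /t/ is a stop between vowels /a/ and /e/, so it spirantizes to the fricative [s]. /hebeatehuub/ → heveasehuub.
Rule 2 (high vowel syncope): no segment meets the environment; /heveasehuub/ is unchanged.
Rule 3 (final devoicing): /b/ is a voiced obstruent in word-final position, so it devoices to [p]. /heveasehuub/ → heveasehuup.

heveasehuup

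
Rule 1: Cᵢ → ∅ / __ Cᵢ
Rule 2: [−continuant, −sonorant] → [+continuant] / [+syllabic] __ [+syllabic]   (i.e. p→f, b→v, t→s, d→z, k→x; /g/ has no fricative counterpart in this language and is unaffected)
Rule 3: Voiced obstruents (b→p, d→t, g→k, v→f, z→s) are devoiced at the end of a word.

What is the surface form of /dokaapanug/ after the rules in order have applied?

doxaafanuk

Rule 1 (degemination): no segment meets the environment; /dokaapanug/ is unchanged.
Rule 2 (intervocalic spirantization): /k/ is a stop between vowels /o/ and /a/, so it spirantizes to the fricative [x]. /p/ is a stop between vowels /a/ and /a/, so it spirantizes to the fricative [f]. /dokaapanug/ → doxaafanug.
Rule 3 (final devoicing): /g/ is a voiced obstruent in word-final position, so it devoices to [k]. /doxaafanug/ → doxaafanuk.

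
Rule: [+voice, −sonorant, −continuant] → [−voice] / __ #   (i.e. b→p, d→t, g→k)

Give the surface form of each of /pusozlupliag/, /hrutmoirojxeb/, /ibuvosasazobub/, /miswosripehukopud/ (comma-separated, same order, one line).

/pusozlupliag/: /g/ is a voiced stop in word-final position, so it devoices to [k]. → [pusozlupliak].
/hrutmoirojxeb/: /b/ is a voiced stop in word-final position, so it devoices to [p]. → [hrutmoirojxep].
/ibuvosasazobub/: /b/ is a voiced stop in word-final position, so it devoices to [p]. → [ibuvosasazobup].
/miswosripehukopud/: /d/ is a voiced stop in word-final position, so it devoices to [t]. → [miswosripehukoput].

pusozlupliak, hrutmoirojxep, ibuvosasazobup, miswosripehukoput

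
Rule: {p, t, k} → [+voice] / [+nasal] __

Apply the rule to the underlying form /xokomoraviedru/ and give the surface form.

xokomoraviedru

No segment of /xokomoraviedru/ meets the structural description of the rule, so the form surfaces unchanged.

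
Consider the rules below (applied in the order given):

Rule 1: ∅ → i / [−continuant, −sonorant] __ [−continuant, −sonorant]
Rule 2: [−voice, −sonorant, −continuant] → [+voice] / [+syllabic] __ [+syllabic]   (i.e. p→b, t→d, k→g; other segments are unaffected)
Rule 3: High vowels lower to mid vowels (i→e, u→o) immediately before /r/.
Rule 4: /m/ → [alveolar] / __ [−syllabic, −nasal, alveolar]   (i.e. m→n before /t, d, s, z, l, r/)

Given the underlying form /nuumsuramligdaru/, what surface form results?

nuunsoranligidaru

Rule 1 (stop-cluster i-epenthesis): /g/ and /d/ form a stop–stop cluster, so [i] is inserted between them. /nuumsuramligdaru/ → nuumsuramligidaru.
Rule 2 (intervocalic voicing): no segment meets the environment; /nuumsuramligidaru/ is unchanged.
Rule 3 (pre-rhotic lowering): /u/ is a high vowel immediately before /r/, so it lowers to [o]. /nuumsuramligidaru/ → nuumsoramligidaru.
Rule 4 (nasal place assimilation): /m/ precedes the alveolar consonant /s/, so it assimilates in place to [n]. /m/ precedes the alveolar consonant /l/, so it assimilates in place to [n]. /nuumsoramligidaru/ → nuunsoranligidaru.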